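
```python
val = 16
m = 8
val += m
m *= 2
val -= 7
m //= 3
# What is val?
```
Trace:
  val=16
  val=16, m=8
  val=24, m=8
  val=24, m=16
  val=17, m=16
  val=17, m=5

Final answer: 17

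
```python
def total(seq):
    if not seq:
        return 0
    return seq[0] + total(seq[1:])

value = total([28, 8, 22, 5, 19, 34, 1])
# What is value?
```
Call trace:
total(seq=[28, 8, 22, 5, 19, 34, 1])
  total(seq=[8, 22, 5, 19, 34, 1])
    total(seq=[22, 5, 19, 34, 1])
      total(seq=[5, 19, 34, 1])
        total(seq=[19, 34, 1])
          total(seq=[34, 1])
            total(seq=[1])
              total(seq=[])
              -> return 0
            -> return 1
          -> return 35
        -> return 54
      -> return 59
    -> return 81
  -> return 89
-> return 117

Final answer: 117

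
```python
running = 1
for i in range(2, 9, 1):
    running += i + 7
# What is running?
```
Trace:
  running=1
  running=10, i=2
  running=20, i=3
  running=31, i=4
  running=43, i=5
  running=56, i=6
  running=70, i=7
  running=85, i=8

Final answer: 85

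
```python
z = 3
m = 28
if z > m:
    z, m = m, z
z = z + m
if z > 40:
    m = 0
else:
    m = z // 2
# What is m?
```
Trace:
  z=3
  z=3, m=28
  z=3, m=28
  z=31, m=28
  z=31, m=15

Final answer: 15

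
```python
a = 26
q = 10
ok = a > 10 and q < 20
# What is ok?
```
Trace:
  a=26
  a=26, q=10
  a=26, q=10, ok=True

Final answer: True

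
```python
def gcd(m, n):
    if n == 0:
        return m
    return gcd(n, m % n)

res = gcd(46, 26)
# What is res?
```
Call trace:
gcd(m=46, n=26)
  gcd(m=26, n=20)
    gcd(m=20, n=6)
      gcd(m=6, n=2)
        gcd(m=2, n=0)
        -> return 2
      -> return 2
    -> return 2
  -> return 2
-> return 2

Final answer: 2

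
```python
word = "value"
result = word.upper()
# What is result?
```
Trace:
  word='value'
  word='value', result='VALUE'

Final answer: 'VALUE'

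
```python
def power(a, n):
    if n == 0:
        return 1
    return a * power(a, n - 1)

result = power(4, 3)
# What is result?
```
Call trace:
power(a=4, n=3)
  power(a=4, n=2)
    power(a=4, n=1)
      power(a=4, n=0)
      -> return 1
    -> return 4
  -> return 16
-> return 64

Final answer: 64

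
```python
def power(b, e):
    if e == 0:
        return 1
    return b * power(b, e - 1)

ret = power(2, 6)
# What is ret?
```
Call trace:
power(b=2, e=6)
  power(b=2, e=5)
    power(b=2, e=4)
      power(b=2, e=3)
        power(b=2, e=2)
          power(b=2, e=1)
            power(b=2, e=0)
            -> return 1
          -> return 2
        -> return 4
      -> return 8
    -> return 16
  -> return 32
-> return 64

Final answer: 64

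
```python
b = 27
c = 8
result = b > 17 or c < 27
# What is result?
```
Trace:
  b=27
  b=27, c=8
  b=27, c=8, result=True

Final answer: True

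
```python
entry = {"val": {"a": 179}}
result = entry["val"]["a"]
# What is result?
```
Trace:
  entry={'val': {'a': 179}}
  entry={'val': {'a': 179}}, result=179

Final answer: 179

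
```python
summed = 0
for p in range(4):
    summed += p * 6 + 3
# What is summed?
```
Trace:
  summed=0
  summed=3, p=0
  summed=12, p=1
  summed=27, p=2
  summed=48, p=3

Final answer: 48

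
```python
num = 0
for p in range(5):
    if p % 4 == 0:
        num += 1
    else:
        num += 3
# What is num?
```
Trace:
  num=0
  num=1, p=0
  num=4, p=1
  num=7, p=2
  num=10, p=3
  num=11, p=4

Final answer: 11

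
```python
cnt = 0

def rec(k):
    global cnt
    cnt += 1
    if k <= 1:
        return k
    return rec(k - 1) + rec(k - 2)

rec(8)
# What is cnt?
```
Call trace (a repeated sub-call is expanded the first time; later identical calls just restate its return value):
rec(k=8)
  rec(k=7)
    rec(k=6)
      rec(k=5)
        rec(k=4)
          rec(k=3)
            rec(k=2)
              rec(k=1)
              -> return 1
              rec(k=0)
              -> return 0
            -> return 1
            rec(k=1)
            -> return 1
          -> return 2
          rec(k=2) -> return 1  (same call as traced above)
        -> return 3
        rec(k=3) -> return 2  (same call as traced above)
      -> return 5
      rec(k=4) -> return 3  (same call as traced above)
    -> return 8
    rec(k=5) -> return 5  (same call as traced above)
  -> return 13
  rec(k=6) -> return 8  (same call as traced above)
-> return 21

cnt is incremented once per call, so count the calls in each subtree. Let C(k) = number of calls made by rec(k).
C(0) = C(1) = 1 (base case, no recursion); C(k) = 1 + C(k - 1) + C(k - 2) otherwise.
C(2) = 1 + C(1) + C(0) = 1 + 1 + 1 = 3
C(3) = 1 + C(2) + C(1) = 1 + 3 + 1 = 5
C(4) = 1 + C(3) + C(2) = 1 + 5 + 3 = 9
C(5) = 1 + C(4) + C(3) = 1 + 9 + 5 = 15
C(6) = 1 + C(5) + C(4) = 1 + 15 + 9 = 25
C(7) = 1 + C(6) + C(5) = 1 + 25 + 15 = 41
C(8) = 1 + C(7) + C(6) = 1 + 41 + 25 = 67
cnt = C(8) = 67

Final answer: 67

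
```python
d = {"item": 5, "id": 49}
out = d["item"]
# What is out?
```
Trace:
  d={'item': 5, 'id': 49}
  d={'item': 5, 'id': 49}, out=5

Final answer: 5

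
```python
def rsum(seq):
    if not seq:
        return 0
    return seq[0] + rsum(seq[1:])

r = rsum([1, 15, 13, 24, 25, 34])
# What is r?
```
Call trace:
rsum(seq=[1, 15, 13, 24, 25, 34])
  rsum(seq=[15, 13, 24, 25, 34])
    rsum(seq=[13, 24, 25, 34])
      rsum(seq=[24, 25, 34])
        rsum(seq=[25, 34])
          rsum(seq=[34])
            rsum(seq=[])
            -> return 0
          -> return 34
        -> return 59
      -> return 83
    -> return 96
  -> return 111
-> return 112

Final answer: 112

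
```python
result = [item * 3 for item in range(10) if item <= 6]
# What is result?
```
Trace:
  item=0
  item=1
  item=2
  item=3
  item=4
  item=5
  item=6
  item=7
  item=8
  item=9
  result=[0, 3, 6, 9, 12, 15, 18]

Final answer: [0, 3, 6, 9, 12, 15, 18]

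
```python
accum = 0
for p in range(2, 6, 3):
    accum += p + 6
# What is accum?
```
Trace:
  accum=0
  accum=8, p=2
  accum=19, p=5

Final answer: 19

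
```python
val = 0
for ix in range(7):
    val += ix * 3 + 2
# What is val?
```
Trace:
  val=0
  val=2, ix=0
  val=7, ix=1
  val=15, ix=2
  val=26, ix=3
  val=40, ix=4
  val=57, ix=5
  val=77, ix=6

Final answer: 77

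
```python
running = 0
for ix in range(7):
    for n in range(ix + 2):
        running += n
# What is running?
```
Trace:
  running=0
  running=0, ix=0, n=0
  running=1, ix=0, n=1
  running=1, ix=1, n=0
  running=2, ix=1, n=1
  running=4, ix=1, n=2
  running=4, ix=2, n=0
  running=5, ix=2, n=1
  running=7, ix=2, n=2
  running=10, ix=2, n=3
  running=10, ix=3, n=0
  running=11, ix=3, n=1
  running=13, ix=3, n=2
  running=16, ix=3, n=3
  running=20, ix=3, n=4
  running=20, ix=4, n=0
  running=21, ix=4, n=1
  running=23, ix=4, n=2
  running=26, ix=4, n=3
  running=30, ix=4, n=4
  running=35, ix=4, n=5
  running=35, ix=5, n=0
  running=36, ix=5, n=1
  running=38, ix=5, n=2
  running=41, ix=5, n=3
  running=45, ix=5, n=4
  running=50, ix=5, n=5
  running=56, ix=5, n=6
  running=56, ix=6, n=0
  running=57, ix=6, n=1
  running=59, ix=6, n=2
  running=62, ix=6, n=3
  running=66, ix=6, n=4
  running=71, ix=6, n=5
  running=77, ix=6, n=6
  running=84, ix=6, n=7

Final answer: 84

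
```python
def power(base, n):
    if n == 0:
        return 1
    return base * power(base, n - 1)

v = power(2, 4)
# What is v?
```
Call trace:
power(base=2, n=4)
  power(base=2, n=3)
    power(base=2, n=2)
      power(base=2, n=1)
        power(base=2, n=0)
        -> return 1
      -> return 2
    -> return 4
  -> return 8
-> return 16

Final answer: 16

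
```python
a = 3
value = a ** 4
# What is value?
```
Trace:
  a=3
  a=3, value=81

Final answer: 81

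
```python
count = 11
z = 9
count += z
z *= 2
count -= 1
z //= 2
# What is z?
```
Trace:
  count=11
  count=11, z=9
  count=20, z=9
  count=20, z=18
  count=19, z=18
  count=19, z=9

Final answer: 9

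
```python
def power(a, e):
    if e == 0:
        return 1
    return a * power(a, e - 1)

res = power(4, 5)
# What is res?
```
Call trace:
power(a=4, e=5)
  power(a=4, e=4)
    power(a=4, e=3)
      power(a=4, e=2)
        power(a=4, e=1)
          power(a=4, e=0)
          -> return 1
        -> return 4
      -> return 16
    -> return 64
  -> return 256
-> return 1024

Final answer: 1024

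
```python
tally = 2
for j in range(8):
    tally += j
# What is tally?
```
Trace:
  tally=2
  tally=2, j=0
  tally=3, j=1
  tally=5, j=2
  tally=8, j=3
  tally=12, j=4
  tally=17, j=5
  tally=23, j=6
  tally=30, j=7

Final answer: 30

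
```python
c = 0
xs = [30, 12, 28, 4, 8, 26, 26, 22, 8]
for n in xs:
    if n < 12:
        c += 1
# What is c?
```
Trace:
  c=0
  c=0, n=30
  c=0, n=12
  c=0, n=28
  c=1, n=4
  c=2, n=8
  c=2, n=26
  c=2, n=26
  c=2, n=22
  c=3, n=8

Final answer: 3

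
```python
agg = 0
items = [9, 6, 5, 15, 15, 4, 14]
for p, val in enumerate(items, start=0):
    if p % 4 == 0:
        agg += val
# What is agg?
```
Trace:
  agg=0
  agg=9, p=0, val=9
  agg=9, p=1, val=6
  agg=9, p=2, val=5
  agg=9, p=3, val=15
  agg=24, p=4, val=15
  agg=24, p=5, val=4
  agg=24, p=6, val=14

Final answer: 24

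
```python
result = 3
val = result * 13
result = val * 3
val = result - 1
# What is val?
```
Trace:
  result=3
  result=3, val=39
  result=117, val=39
  result=117, val=116

Final answer: 116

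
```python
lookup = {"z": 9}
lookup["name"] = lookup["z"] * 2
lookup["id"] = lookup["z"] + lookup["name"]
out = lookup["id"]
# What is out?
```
Trace:
  lookup={'z': 9}
  lookup={'z': 9, 'name': 18}
  lookup={'z': 9, 'name': 18, 'id': 27}
  lookup={'z': 9, 'name': 18, 'id': 27}, out=27

Final answer: 27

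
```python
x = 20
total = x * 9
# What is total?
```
Trace:
  x=20
  x=20, total=180

Final answer: 180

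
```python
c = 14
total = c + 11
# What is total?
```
Trace:
  c=14
  c=14, total=25

Final answer: 25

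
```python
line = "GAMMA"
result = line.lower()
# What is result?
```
Trace:
  line='GAMMA'
  line='GAMMA', result='gamma'

Final answer: 'gamma'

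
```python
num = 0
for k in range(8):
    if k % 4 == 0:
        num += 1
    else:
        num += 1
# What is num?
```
Trace:
  num=0
  num=1, k=0
  num=2, k=1
  num=3, k=2
  num=4, k=3
  num=5, k=4
  num=6, k=5
  num=7, k=6
  num=8, k=7

Final answer: 8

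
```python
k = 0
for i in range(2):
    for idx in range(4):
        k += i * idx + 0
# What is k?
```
Trace:
  k=0
  k=0, i=0, idx=0
  k=0, i=0, idx=1
  k=0, i=0, idx=2
  k=0, i=0, idx=3
  k=0, i=1, idx=0
  k=1, i=1, idx=1
  k=3, i=1, idx=2
  k=6, i=1, idx=3

Final answer: 6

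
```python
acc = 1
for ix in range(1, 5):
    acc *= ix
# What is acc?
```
Trace:
  acc=1
  acc=1, ix=1
  acc=2, ix=2
  acc=6, ix=3
  acc=24, ix=4

Final answer: 24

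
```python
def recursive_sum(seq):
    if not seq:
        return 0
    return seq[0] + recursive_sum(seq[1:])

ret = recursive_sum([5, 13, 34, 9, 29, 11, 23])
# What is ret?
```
Call trace:
recursive_sum(seq=[5, 13, 34, 9, 29, 11, 23])
  recursive_sum(seq=[13, 34, 9, 29, 11, 23])
    recursive_sum(seq=[34, 9, 29, 11, 23])
      recursive_sum(seq=[9, 29, 11, 23])
        recursive_sum(seq=[29, 11, 23])
          recursive_sum(seq=[11, 23])
            recursive_sum(seq=[23])
              recursive_sum(seq=[])
              -> return 0
            -> return 23
          -> return 34
        -> return 63
      -> return 72
    -> return 106
  -> return 119
-> return 124

Final answer: 124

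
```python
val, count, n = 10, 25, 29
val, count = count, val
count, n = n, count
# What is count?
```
Trace:
  val=10, count=25, n=29
  val=25, count=10, n=29
  val=25, count=29, n=10

Final answer: 29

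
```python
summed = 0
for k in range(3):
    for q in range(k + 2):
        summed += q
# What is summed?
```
Trace:
  summed=0
  summed=0, k=0, q=0
  summed=1, k=0, q=1
  summed=1, k=1, q=0
  summed=2, k=1, q=1
  summed=4, k=1, q=2
  summed=4, k=2, q=0
  summed=5, k=2, q=1
  summed=7, k=2, q=2
  summed=10, k=2, q=3

Final answer: 10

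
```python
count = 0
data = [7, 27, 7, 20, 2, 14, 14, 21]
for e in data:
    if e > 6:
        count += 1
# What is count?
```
Trace:
  count=0
  count=1, e=7
  count=2, e=27
  count=3, e=7
  count=4, e=20
  count=4, e=2
  count=5, e=14
  count=6, e=14
  count=7, e=21

Final answer: 7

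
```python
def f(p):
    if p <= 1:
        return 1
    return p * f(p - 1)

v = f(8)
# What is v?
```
Call trace:
f(p=8)
  f(p=7)
    f(p=6)
      f(p=5)
        f(p=4)
          f(p=3)
            f(p=2)
              f(p=1)
              -> return 1
            -> return 2
          -> return 6
        -> return 24
      -> return 120
    -> return 720
  -> return 5040
-> return 40320

Final answer: 40320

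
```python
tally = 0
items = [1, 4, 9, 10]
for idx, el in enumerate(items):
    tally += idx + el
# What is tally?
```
Trace:
  tally=0
  tally=1, idx=0, el=1
  tally=6, idx=1, el=4
  tally=17, idx=2, el=9
  tally=30, idx=3, el=10

Final answer: 30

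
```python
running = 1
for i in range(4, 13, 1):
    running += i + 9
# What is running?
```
Trace:
  running=1
  running=14, i=4
  running=28, i=5
  running=43, i=6
  running=59, i=7
  running=76, i=8
  running=94, i=9
  running=113, i=10
  running=133, i=11
  running=154, i=12

Final answer: 154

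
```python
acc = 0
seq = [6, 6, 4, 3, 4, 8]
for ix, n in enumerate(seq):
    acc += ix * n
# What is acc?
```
Trace:
  acc=0
  acc=0, ix=0, n=6
  acc=6, ix=1, n=6
  acc=14, ix=2, n=4
  acc=23, ix=3, n=3
  acc=39, ix=4, n=4
  acc=79, ix=5, n=8

Final answer: 79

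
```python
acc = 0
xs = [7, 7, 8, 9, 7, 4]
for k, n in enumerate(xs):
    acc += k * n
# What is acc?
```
Trace:
  acc=0
  acc=0, k=0, n=7
  acc=7, k=1, n=7
  acc=23, k=2, n=8
  acc=50, k=3, n=9
  acc=78, k=4, n=7
  acc=98, k=5, n=4

Final answer: 98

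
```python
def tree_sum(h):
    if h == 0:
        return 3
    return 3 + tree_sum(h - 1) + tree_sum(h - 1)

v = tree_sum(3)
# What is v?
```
Call trace (a repeated sub-call is expanded the first time; later identical calls just restate its return value):
tree_sum(h=3)
  tree_sum(h=2)
    tree_sum(h=1)
      tree_sum(h=0)
      -> return 3
      tree_sum(h=0)
      -> return 3
    -> return 9
    tree_sum(h=1) -> return 9  (same call as traced above)
  -> return 21
  tree_sum(h=2) -> return 21  (same call as traced above)
-> return 45

Final answer: 45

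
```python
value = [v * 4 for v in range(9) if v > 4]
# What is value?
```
Trace:
  v=0
  v=1
  v=2
  v=3
  v=4
  v=5
  v=6
  v=7
  v=8
  value=[20, 24, 28, 32]

Final answer: [20, 24, 28, 32]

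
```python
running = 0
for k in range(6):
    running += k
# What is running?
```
Trace:
  running=0
  running=0, k=0
  running=1, k=1
  running=3, k=2
  running=6, k=3
  running=10, k=4
  running=15, k=5

Final answer: 15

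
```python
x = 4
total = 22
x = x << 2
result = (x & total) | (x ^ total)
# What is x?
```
Trace:
  x=4
  x=4, total=22
  x=16, total=22
  x=16, total=22, result=22

Final answer: 16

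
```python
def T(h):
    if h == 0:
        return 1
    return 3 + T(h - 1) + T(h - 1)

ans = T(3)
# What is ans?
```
Call trace (a repeated sub-call is expanded the first time; later identical calls just restate its return value):
T(h=3)
  T(h=2)
    T(h=1)
      T(h=0)
      -> return 1
      T(h=0)
      -> return 1
    -> return 5
    T(h=1) -> return 5  (same call as traced above)
  -> return 13
  T(h=2) -> return 13  (same call as traced above)
-> return 29

Final answer: 29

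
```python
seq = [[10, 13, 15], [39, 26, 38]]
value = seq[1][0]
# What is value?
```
Trace:
  seq=[[10, 13, 15], [39, 26, 38]]
  seq=[[10, 13, 15], [39, 26, 38]], value=39

Final answer: 39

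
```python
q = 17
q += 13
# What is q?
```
Trace:
  q=17
  q=30

Final answer: 30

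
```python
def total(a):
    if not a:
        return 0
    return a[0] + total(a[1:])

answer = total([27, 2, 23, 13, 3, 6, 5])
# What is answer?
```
Call trace:
total(a=[27, 2, 23, 13, 3, 6, 5])
  total(a=[2, 23, 13, 3, 6, 5])
    total(a=[23, 13, 3, 6, 5])
      total(a=[13, 3, 6, 5])
        total(a=[3, 6, 5])
          total(a=[6, 5])
            total(a=[5])
              total(a=[])
              -> return 0
            -> return 5
          -> return 11
        -> return 14
      -> return 27
    -> return 50
  -> return 52
-> return 79

Final answer: 79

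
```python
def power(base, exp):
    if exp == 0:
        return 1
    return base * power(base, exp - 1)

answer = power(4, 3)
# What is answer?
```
Call trace:
power(base=4, exp=3)
  power(base=4, exp=2)
    power(base=4, exp=1)
      power(base=4, exp=0)
      -> return 1
    -> return 4
  -> return 16
-> return 64

Final answer: 64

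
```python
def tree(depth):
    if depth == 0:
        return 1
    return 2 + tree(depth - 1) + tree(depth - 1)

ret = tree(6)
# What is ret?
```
Call trace (a repeated sub-call is expanded the first time; later identical calls just restate its return value):
tree(depth=6)
  tree(depth=5)
    tree(depth=4)
      tree(depth=3)
        tree(depth=2)
          tree(depth=1)
            tree(depth=0)
            -> return 1
            tree(depth=0)
            -> return 1
          -> return 4
          tree(depth=1) -> return 4  (same call as traced above)
        -> return 10
        tree(depth=2) -> return 10  (same call as traced above)
      -> return 22
      tree(depth=3) -> return 22  (same call as traced above)
    -> return 46
    tree(depth=4) -> return 46  (same call as traced above)
  -> return 94
  tree(depth=5) -> return 94  (same call as traced above)
-> return 190

Final answer: 190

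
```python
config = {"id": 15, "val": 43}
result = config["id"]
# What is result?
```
Trace:
  config={'id': 15, 'val': 43}
  config={'id': 15, 'val': 43}, result=15

Final answer: 15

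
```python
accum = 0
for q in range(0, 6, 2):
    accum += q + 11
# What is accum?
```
Trace:
  accum=0
  accum=11, q=0
  accum=24, q=2
  accum=39, q=4

Final answer: 39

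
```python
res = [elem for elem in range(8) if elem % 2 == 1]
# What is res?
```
Trace:
  elem=0
  elem=1
  elem=2
  elem=3
  elem=4
  elem=5
  elem=6
  elem=7
  res=[1, 3, 5, 7]

Final answer: [1, 3, 5, 7]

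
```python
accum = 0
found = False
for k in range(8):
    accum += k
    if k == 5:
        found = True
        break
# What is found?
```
Trace:
  accum=0
  accum=0, found=False
  accum=0, found=False, k=0
  accum=1, found=False, k=1
  accum=3, found=False, k=2
  accum=6, found=False, k=3
  accum=10, found=False, k=4
  accum=15, found=True, k=5

Final answer: True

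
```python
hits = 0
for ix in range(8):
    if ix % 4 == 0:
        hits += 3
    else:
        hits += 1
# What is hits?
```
Trace:
  hits=0
  hits=3, ix=0
  hits=4, ix=1
  hits=5, ix=2
  hits=6, ix=3
  hits=9, ix=4
  hits=10, ix=5
  hits=11, ix=6
  hits=12, ix=7

Final answer: 12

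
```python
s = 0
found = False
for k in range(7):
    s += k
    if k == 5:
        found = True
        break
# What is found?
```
Trace:
  s=0
  s=0, found=False
  s=0, found=False, k=0
  s=1, found=False, k=1
  s=3, found=False, k=2
  s=6, found=False, k=3
  s=10, found=False, k=4
  s=15, found=True, k=5

Final answer: True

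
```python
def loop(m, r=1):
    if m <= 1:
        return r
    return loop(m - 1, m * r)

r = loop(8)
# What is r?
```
Call trace:
loop(m=8, r=1)
  loop(m=7, r=8)
    loop(m=6, r=56)
      loop(m=5, r=336)
        loop(m=4, r=1680)
          loop(m=3, r=6720)
            loop(m=2, r=20160)
              loop(m=1, r=40320)
              -> return 40320
            -> return 40320
          -> return 40320
        -> return 40320
      -> return 40320
    -> return 40320
  -> return 40320
-> return 40320

Final answer: 40320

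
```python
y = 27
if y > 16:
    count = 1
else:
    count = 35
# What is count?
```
Trace:
  y=27
  y=27, count=1

Final answer: 1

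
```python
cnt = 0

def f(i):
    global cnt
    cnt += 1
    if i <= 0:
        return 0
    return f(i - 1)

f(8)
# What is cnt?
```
Call trace:
f(i=8)
  f(i=7)
    f(i=6)
      f(i=5)
        f(i=4)
          f(i=3)
            f(i=2)
              f(i=1)
                f(i=0)
                -> return 0
              -> return 0
            -> return 0
          -> return 0
        -> return 0
      -> return 0
    -> return 0
  -> return 0
-> return 0

cnt is incremented once per call. f is entered once for each i = 8, 7, 6, 5, 4, 3, 2, 1, 0 (the i <= 0 call returns without recursing), i.e. 8 + 1 calls.
cnt = 9

Final answer: 9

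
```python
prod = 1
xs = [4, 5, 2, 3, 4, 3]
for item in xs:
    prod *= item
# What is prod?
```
Trace:
  prod=1
  prod=4, item=4
  prod=20, item=5
  prod=40, item=2
  prod=120, item=3
  prod=480, item=4
  prod=1440, item=3

Final answer: 1440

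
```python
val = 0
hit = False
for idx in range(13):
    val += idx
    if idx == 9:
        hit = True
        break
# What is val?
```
Trace:
  val=0
  val=0, hit=False
  val=0, hit=False, idx=0
  val=1, hit=False, idx=1
  val=3, hit=False, idx=2
  val=6, hit=False, idx=3
  val=10, hit=False, idx=4
  val=15, hit=False, idx=5
  val=21, hit=False, idx=6
  val=28, hit=False, idx=7
  val=36, hit=False, idx=8
  val=45, hit=True, idx=9

Final answer: 45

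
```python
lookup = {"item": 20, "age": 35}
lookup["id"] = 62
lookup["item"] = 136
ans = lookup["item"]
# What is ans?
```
Trace:
  lookup={'item': 20, 'age': 35}
  lookup={'item': 20, 'age': 35, 'id': 62}
  lookup={'item': 136, 'age': 35, 'id': 62}
  lookup={'item': 136, 'age': 35, 'id': 62}, ans=136

Final answer: 136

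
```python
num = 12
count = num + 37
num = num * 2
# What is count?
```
Trace:
  num=12
  num=12, count=49
  num=24, count=49

Final answer: 49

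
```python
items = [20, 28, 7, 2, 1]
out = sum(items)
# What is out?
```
Trace:
  items=[20, 28, 7, 2, 1]
  items=[20, 28, 7, 2, 1], out=58

Final answer: 58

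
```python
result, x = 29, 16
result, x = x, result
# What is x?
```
Trace:
  result=29, x=16
  result=16, x=29

Final answer: 29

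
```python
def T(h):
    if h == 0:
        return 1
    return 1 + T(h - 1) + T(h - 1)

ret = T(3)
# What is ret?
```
Call trace (a repeated sub-call is expanded the first time; later identical calls just restate its return value):
T(h=3)
  T(h=2)
    T(h=1)
      T(h=0)
      -> return 1
      T(h=0)
      -> return 1
    -> return 3
    T(h=1) -> return 3  (same call as traced above)
  -> return 7
  T(h=2) -> return 7  (same call as traced above)
-> return 15

Final answer: 15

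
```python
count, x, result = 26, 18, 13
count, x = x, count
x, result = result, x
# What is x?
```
Trace:
  count=26, x=18, result=13
  count=18, x=26, result=13
  count=18, x=13, result=26

Final answer: 13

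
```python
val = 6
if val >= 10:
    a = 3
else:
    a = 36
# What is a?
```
Trace:
  val=6
  val=6, a=36

Final answer: 36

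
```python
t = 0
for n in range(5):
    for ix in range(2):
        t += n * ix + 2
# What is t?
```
Trace:
  t=0
  t=2, n=0, ix=0
  t=4, n=0, ix=1
  t=6, n=1, ix=0
  t=9, n=1, ix=1
  t=11, n=2, ix=0
  t=15, n=2, ix=1
  t=17, n=3, ix=0
  t=22, n=3, ix=1
  t=24, n=4, ix=0
  t=30, n=4, ix=1

Final answer: 30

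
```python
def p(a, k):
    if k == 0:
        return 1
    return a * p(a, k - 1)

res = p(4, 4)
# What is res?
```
Call trace:
p(a=4, k=4)
  p(a=4, k=3)
    p(a=4, k=2)
      p(a=4, k=1)
        p(a=4, k=0)
        -> return 1
      -> return 4
    -> return 16
  -> return 64
-> return 256

Final answer: 256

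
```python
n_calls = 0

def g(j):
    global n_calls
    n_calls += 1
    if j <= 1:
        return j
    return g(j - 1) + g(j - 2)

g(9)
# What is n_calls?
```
Call trace (a repeated sub-call is expanded the first time; later identical calls just restate its return value):
g(j=9)
  g(j=8)
    g(j=7)
      g(j=6)
        g(j=5)
          g(j=4)
            g(j=3)
              g(j=2)
                g(j=1)
                -> return 1
                g(j=0)
                -> return 0
              -> return 1
              g(j=1)
              -> return 1
            -> return 2
            g(j=2) -> return 1  (same call as traced above)
          -> return 3
          g(j=3) -> return 2  (same call as traced above)
        -> return 5
        g(j=4) -> return 3  (same call as traced above)
      -> return 8
      g(j=5) -> return 5  (same call as traced above)
    -> return 13
    g(j=6) -> return 8  (same call as traced above)
  -> return 21
  g(j=7) -> return 13  (same call as traced above)
-> return 34

n_calls is incremented once per call, so count the calls in each subtree. Let C(j) = number of calls made by g(j).
C(0) = C(1) = 1 (base case, no recursion); C(j) = 1 + C(j - 1) + C(j - 2) otherwise.
C(2) = 1 + C(1) + C(0) = 1 + 1 + 1 = 3
C(3) = 1 + C(2) + C(1) = 1 + 3 + 1 = 5
C(4) = 1 + C(3) + C(2) = 1 + 5 + 3 = 9
C(5) = 1 + C(4) + C(3) = 1 + 9 + 5 = 15
C(6) = 1 + C(5) + C(4) = 1 + 15 + 9 = 25
C(7) = 1 + C(6) + C(5) = 1 + 25 + 15 = 41
C(8) = 1 + C(7) + C(6) = 1 + 41 + 25 = 67
C(9) = 1 + C(8) + C(7) = 1 + 67 + 41 = 109
n_calls = C(9) = 109

Final answer: 109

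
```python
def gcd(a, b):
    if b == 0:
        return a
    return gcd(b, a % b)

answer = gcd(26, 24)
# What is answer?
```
Call trace:
gcd(a=26, b=24)
  gcd(a=24, b=2)
    gcd(a=2, b=0)
    -> return 2
  -> return 2
-> return 2

Final answer: 2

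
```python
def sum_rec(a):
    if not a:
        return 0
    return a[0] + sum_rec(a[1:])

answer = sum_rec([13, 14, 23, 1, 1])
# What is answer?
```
Call trace:
sum_rec(a=[13, 14, 23, 1, 1])
  sum_rec(a=[14, 23, 1, 1])
    sum_rec(a=[23, 1, 1])
      sum_rec(a=[1, 1])
        sum_rec(a=[1])
          sum_rec(a=[])
          -> return 0
        -> return 1
      -> return 2
    -> return 25
  -> return 39
-> return 52

Final answer: 52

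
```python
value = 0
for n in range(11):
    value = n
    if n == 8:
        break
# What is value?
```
Trace:
  value=0
  value=0, n=0
  value=1, n=1
  value=2, n=2
  value=3, n=3
  value=4, n=4
  value=5, n=5
  value=6, n=6
  value=7, n=7
  value=8, n=8

Final answer: 8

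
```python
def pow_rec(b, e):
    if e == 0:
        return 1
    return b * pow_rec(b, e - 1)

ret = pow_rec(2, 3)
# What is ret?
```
Call trace:
pow_rec(b=2, e=3)
  pow_rec(b=2, e=2)
    pow_rec(b=2, e=1)
      pow_rec(b=2, e=0)
      -> return 1
    -> return 2
  -> return 4
-> return 8

Final answer: 8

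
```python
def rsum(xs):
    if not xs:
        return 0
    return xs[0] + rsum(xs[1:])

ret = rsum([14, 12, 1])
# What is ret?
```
Call trace:
rsum(xs=[14, 12, 1])
  rsum(xs=[12, 1])
    rsum(xs=[1])
      rsum(xs=[])
      -> return 0
    -> return 1
  -> return 13
-> return 27

Final answer: 27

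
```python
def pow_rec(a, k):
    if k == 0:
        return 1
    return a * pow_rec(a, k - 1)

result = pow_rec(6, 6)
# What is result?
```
Call trace:
pow_rec(a=6, k=6)
  pow_rec(a=6, k=5)
    pow_rec(a=6, k=4)
      pow_rec(a=6, k=3)
        pow_rec(a=6, k=2)
          pow_rec(a=6, k=1)
            pow_rec(a=6, k=0)
            -> return 1
          -> return 6
        -> return 36
      -> return 216
    -> return 1296
  -> return 7776
-> return 46656

Final answer: 46656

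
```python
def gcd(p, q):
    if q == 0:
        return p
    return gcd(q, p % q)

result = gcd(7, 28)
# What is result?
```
Call trace:
gcd(p=7, q=28)
  gcd(p=28, q=7)
    gcd(p=7, q=0)
    -> return 7
  -> return 7
-> return 7

Final answer: 7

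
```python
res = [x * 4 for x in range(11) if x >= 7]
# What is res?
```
Trace:
  x=0
  x=1
  x=2
  x=3
  x=4
  x=5
  x=6
  x=7
  x=8
  x=9
  x=10
  res=[28, 32, 36, 40]

Final answer: [28, 32, 36, 40]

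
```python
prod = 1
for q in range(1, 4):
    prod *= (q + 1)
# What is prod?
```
Trace:
  prod=1
  prod=2, q=1
  prod=6, q=2
  prod=24, q=3

Final answer: 24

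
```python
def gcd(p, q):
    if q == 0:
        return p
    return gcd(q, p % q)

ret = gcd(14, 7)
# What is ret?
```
Call trace:
gcd(p=14, q=7)
  gcd(p=7, q=0)
  -> return 7
-> return 7

Final answer: 7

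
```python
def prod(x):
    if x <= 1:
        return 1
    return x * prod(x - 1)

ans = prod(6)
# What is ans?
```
Call trace:
prod(x=6)
  prod(x=5)
    prod(x=4)
      prod(x=3)
        prod(x=2)
          prod(x=1)
          -> return 1
        -> return 2
      -> return 6
    -> return 24
  -> return 120
-> return 720

Final answer: 720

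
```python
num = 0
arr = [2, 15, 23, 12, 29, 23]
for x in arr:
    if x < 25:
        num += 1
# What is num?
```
Trace:
  num=0
  num=1, x=2
  num=2, x=15
  num=3, x=23
  num=4, x=12
  num=4, x=29
  num=5, x=23

Final answer: 5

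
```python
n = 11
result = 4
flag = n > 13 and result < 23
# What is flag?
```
Trace:
  n=11
  n=11, result=4
  n=11, result=4, flag=False

Final answer: False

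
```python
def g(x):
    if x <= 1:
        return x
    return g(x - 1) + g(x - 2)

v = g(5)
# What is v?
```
Call trace (a repeated sub-call is expanded the first time; later identical calls just restate its return value):
g(x=5)
  g(x=4)
    g(x=3)
      g(x=2)
        g(x=1)
        -> return 1
        g(x=0)
        -> return 0
      -> return 1
      g(x=1)
      -> return 1
    -> return 2
    g(x=2) -> return 1  (same call as traced above)
  -> return 3
  g(x=3) -> return 2  (same call as traced above)
-> return 5

Final answer: 5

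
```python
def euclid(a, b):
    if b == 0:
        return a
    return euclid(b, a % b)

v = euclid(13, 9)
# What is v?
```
Call trace:
euclid(a=13, b=9)
  euclid(a=9, b=4)
    euclid(a=4, b=1)
      euclid(a=1, b=0)
      -> return 1
    -> return 1
  -> return 1
-> return 1

Final answer: 1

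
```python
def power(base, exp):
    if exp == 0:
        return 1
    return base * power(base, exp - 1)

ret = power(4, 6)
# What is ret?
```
Call trace:
power(base=4, exp=6)
  power(base=4, exp=5)
    power(base=4, exp=4)
      power(base=4, exp=3)
        power(base=4, exp=2)
          power(base=4, exp=1)
            power(base=4, exp=0)
            -> return 1
          -> return 4
        -> return 16
      -> return 64
    -> return 256
  -> return 1024
-> return 4096

Final answer: 4096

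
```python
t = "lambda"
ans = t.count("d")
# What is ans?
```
Trace:
  t='lambda'
  t='lambda', ans=1

Final answer: 1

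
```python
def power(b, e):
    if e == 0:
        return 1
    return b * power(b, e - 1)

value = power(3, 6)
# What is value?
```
Call trace:
power(b=3, e=6)
  power(b=3, e=5)
    power(b=3, e=4)
      power(b=3, e=3)
        power(b=3, e=2)
          power(b=3, e=1)
            power(b=3, e=0)
            -> return 1
          -> return 3
        -> return 9
      -> return 27
    -> return 81
  -> return 243
-> return 729

Final answer: 729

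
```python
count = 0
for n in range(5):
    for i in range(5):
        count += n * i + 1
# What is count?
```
Trace:
  count=0
  count=1, n=0, i=0
  count=2, n=0, i=1
  count=3, n=0, i=2
  count=4, n=0, i=3
  count=5, n=0, i=4
  count=6, n=1, i=0
  count=8, n=1, i=1
  count=11, n=1, i=2
  count=15, n=1, i=3
  count=20, n=1, i=4
  count=21, n=2, i=0
  count=24, n=2, i=1
  count=29, n=2, i=2
  count=36, n=2, i=3
  count=45, n=2, i=4
  count=46, n=3, i=0
  count=50, n=3, i=1
  count=57, n=3, i=2
  count=67, n=3, i=3
  count=80, n=3, i=4
  count=81, n=4, i=0
  count=86, n=4, i=1
  count=95, n=4, i=2
  count=108, n=4, i=3
  count=125, n=4, i=4

Final answer: 125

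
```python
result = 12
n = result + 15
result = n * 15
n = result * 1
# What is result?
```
Trace:
  result=12
  result=12, n=27
  result=405, n=27
  result=405, n=405

Final answer: 405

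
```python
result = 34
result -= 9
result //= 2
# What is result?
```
Trace:
  result=34
  result=25
  result=12

Final answer: 12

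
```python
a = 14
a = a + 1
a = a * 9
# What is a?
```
Trace:
  a=14
  a=15
  a=135

Final answer: 135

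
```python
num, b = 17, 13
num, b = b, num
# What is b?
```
Trace:
  num=17, b=13
  num=13, b=17

Final answer: 17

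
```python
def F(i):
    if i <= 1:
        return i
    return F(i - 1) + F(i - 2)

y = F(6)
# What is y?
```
Call trace (a repeated sub-call is expanded the first time; later identical calls just restate its return value):
F(i=6)
  F(i=5)
    F(i=4)
      F(i=3)
        F(i=2)
          F(i=1)
          -> return 1
          F(i=0)
          -> return 0
        -> return 1
        F(i=1)
        -> return 1
      -> return 2
      F(i=2) -> return 1  (same call as traced above)
    -> return 3
    F(i=3) -> return 2  (same call as traced above)
  -> return 5
  F(i=4) -> return 3  (same call as traced above)
-> return 8

Final answer: 8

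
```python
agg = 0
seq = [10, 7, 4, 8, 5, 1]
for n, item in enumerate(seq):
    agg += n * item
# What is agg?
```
Trace:
  agg=0
  agg=0, n=0, item=10
  agg=7, n=1, item=7
  agg=15, n=2, item=4
  agg=39, n=3, item=8
  agg=59, n=4, item=5
  agg=64, n=5, item=1

Final answer: 64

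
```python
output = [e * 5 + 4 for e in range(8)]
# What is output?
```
Trace:
  e=0
  e=1
  e=2
  e=3
  e=4
  e=5
  e=6
  e=7
  output=[4, 9, 14, 19, 24, 29, 34, 39]

Final answer: [4, 9, 14, 19, 24, 29, 34, 39]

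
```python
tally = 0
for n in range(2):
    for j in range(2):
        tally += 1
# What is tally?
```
Trace:
  tally=0
  tally=1, n=0, j=0
  tally=2, n=0, j=1
  tally=3, n=1, j=0
  tally=4, n=1, j=1

Final answer: 4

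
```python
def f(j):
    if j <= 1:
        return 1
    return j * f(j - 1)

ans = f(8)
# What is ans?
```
Call trace:
f(j=8)
  f(j=7)
    f(j=6)
      f(j=5)
        f(j=4)
          f(j=3)
            f(j=2)
              f(j=1)
              -> return 1
            -> return 2
          -> return 6
        -> return 24
      -> return 120
    -> return 720
  -> return 5040
-> return 40320

Final answer: 40320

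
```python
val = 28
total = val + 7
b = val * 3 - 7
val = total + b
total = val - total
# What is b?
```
Trace:
  val=28
  val=28, total=35
  val=28, total=35, b=77
  val=112, total=35, b=77
  val=112, total=77, b=77

Final answer: 77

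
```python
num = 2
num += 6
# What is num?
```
Trace:
  num=2
  num=8

Final answer: 8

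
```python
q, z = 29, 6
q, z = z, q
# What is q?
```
Trace:
  q=29, z=6
  q=6, z=29

Final answer: 6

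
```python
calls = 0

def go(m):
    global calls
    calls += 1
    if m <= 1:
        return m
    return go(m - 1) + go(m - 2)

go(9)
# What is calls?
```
Call trace (a repeated sub-call is expanded the first time; later identical calls just restate its return value):
go(m=9)
  go(m=8)
    go(m=7)
      go(m=6)
        go(m=5)
          go(m=4)
            go(m=3)
              go(m=2)
                go(m=1)
                -> return 1
                go(m=0)
                -> return 0
              -> return 1
              go(m=1)
              -> return 1
            -> return 2
            go(m=2) -> return 1  (same call as traced above)
          -> return 3
          go(m=3) -> return 2  (same call as traced above)
        -> return 5
        go(m=4) -> return 3  (same call as traced above)
      -> return 8
      go(m=5) -> return 5  (same call as traced above)
    -> return 13
    go(m=6) -> return 8  (same call as traced above)
  -> return 21
  go(m=7) -> return 13  (same call as traced above)
-> return 34

calls is incremented once per call, so count the calls in each subtree. Let C(m) = number of calls made by go(m).
C(0) = C(1) = 1 (base case, no recursion); C(m) = 1 + C(m - 1) + C(m - 2) otherwise.
C(2) = 1 + C(1) + C(0) = 1 + 1 + 1 = 3
C(3) = 1 + C(2) + C(1) = 1 + 3 + 1 = 5
C(4) = 1 + C(3) + C(2) = 1 + 5 + 3 = 9
C(5) = 1 + C(4) + C(3) = 1 + 9 + 5 = 15
C(6) = 1 + C(5) + C(4) = 1 + 15 + 9 = 25
C(7) = 1 + C(6) + C(5) = 1 + 25 + 15 = 41
C(8) = 1 + C(7) + C(6) = 1 + 41 + 25 = 67
C(9) = 1 + C(8) + C(7) = 1 + 67 + 41 = 109
calls = C(9) = 109

Final answer: 109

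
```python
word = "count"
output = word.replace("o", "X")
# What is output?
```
Trace:
  word='count'
  word='count', output='cXunt'

Final answer: 'cXunt'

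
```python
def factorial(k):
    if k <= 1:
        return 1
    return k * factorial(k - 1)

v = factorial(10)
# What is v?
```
Call trace:
factorial(k=10)
  factorial(k=9)
    factorial(k=8)
      factorial(k=7)
        factorial(k=6)
          factorial(k=5)
            factorial(k=4)
              factorial(k=3)
                factorial(k=2)
                  factorial(k=1)
                  -> return 1
                -> return 2
              -> return 6
            -> return 24
          -> return 120
        -> return 720
      -> return 5040
    -> return 40320
  -> return 362880
-> return 3628800

Final answer: 3628800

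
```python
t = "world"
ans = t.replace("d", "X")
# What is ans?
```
Trace:
  t='world'
  t='world', ans='worlX'

Final answer: 'worlX'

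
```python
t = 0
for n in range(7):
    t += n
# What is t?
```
Trace:
  t=0
  t=0, n=0
  t=1, n=1
  t=3, n=2
  t=6, n=3
  t=10, n=4
  t=15, n=5
  t=21, n=6

Final answer: 21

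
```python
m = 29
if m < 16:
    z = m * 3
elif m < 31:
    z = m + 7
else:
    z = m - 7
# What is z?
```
Trace:
  m=29
  m=29, z=36

Final answer: 36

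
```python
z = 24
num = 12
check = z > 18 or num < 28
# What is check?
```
Trace:
  z=24
  z=24, num=12
  z=24, num=12, check=True

Final answer: True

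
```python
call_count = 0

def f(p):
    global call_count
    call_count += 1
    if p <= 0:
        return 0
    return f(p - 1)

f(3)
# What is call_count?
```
Call trace:
f(p=3)
  f(p=2)
    f(p=1)
      f(p=0)
      -> return 0
    -> return 0
  -> return 0
-> return 0

call_count is incremented once per call. f is entered once for each p = 3, 2, 1, 0 (the p <= 0 call returns without recursing), i.e. 3 + 1 calls.
call_count = 4

Final answer: 4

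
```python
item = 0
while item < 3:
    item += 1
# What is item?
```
Trace:
  item=0
  item=1
  item=2
  item=3

Final answer: 3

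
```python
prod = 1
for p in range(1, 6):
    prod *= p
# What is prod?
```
Trace:
  prod=1
  prod=1, p=1
  prod=2, p=2
  prod=6, p=3
  prod=24, p=4
  prod=120, p=5

Final answer: 120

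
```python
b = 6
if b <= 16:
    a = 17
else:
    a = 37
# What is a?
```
Trace:
  b=6
  b=6, a=17

Final answer: 17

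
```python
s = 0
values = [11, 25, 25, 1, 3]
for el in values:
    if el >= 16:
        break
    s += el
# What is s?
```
Trace:
  s=0
  s=11, el=11
  s=11, el=25

Final answer: 11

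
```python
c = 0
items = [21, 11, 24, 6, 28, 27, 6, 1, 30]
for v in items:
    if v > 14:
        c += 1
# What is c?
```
Trace:
  c=0
  c=1, v=21
  c=1, v=11
  c=2, v=24
  c=2, v=6
  c=3, v=28
  c=4, v=27
  c=4, v=6
  c=4, v=1
  c=5, v=30

Final answer: 5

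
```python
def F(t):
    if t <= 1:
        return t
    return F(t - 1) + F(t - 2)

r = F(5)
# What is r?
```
Call trace (a repeated sub-call is expanded the first time; later identical calls just restate its return value):
F(t=5)
  F(t=4)
    F(t=3)
      F(t=2)
        F(t=1)
        -> return 1
        F(t=0)
        -> return 0
      -> return 1
      F(t=1)
      -> return 1
    -> return 2
    F(t=2) -> return 1  (same call as traced above)
  -> return 3
  F(t=3) -> return 2  (same call as traced above)
-> return 5

Final answer: 5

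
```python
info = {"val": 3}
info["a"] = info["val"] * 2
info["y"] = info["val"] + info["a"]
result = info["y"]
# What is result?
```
Trace:
  info={'val': 3}
  info={'val': 3, 'a': 6}
  info={'val': 3, 'a': 6, 'y': 9}
  info={'val': 3, 'a': 6, 'y': 9}, result=9

Final answer: 9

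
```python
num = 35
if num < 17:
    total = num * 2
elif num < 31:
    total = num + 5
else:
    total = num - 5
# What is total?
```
Trace:
  num=35
  num=35, total=30

Final answer: 30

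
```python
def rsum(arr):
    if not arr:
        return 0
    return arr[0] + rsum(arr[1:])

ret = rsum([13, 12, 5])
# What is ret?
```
Call trace:
rsum(arr=[13, 12, 5])
  rsum(arr=[12, 5])
    rsum(arr=[5])
      rsum(arr=[])
      -> return 0
    -> return 5
  -> return 17
-> return 30

Final answer: 30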